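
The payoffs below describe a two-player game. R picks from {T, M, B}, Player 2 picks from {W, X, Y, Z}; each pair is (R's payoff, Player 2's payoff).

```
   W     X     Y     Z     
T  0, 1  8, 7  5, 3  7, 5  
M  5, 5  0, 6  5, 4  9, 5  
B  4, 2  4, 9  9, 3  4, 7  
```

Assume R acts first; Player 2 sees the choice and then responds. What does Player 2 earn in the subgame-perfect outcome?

Solve by backward induction (R leads).
- T → Player 2 plays X (best of 1, 7, 3, 5); R gets 8.
- M → Player 2 plays X (best of 5, 6, 4, 5); R gets 0.
- B → Player 2 plays X (best of 2, 9, 3, 7); R gets 4.
Among 8, 0, 4, the best is 8 at T. Subgame-perfect outcome: (T, X) with payoffs (8, 7).

7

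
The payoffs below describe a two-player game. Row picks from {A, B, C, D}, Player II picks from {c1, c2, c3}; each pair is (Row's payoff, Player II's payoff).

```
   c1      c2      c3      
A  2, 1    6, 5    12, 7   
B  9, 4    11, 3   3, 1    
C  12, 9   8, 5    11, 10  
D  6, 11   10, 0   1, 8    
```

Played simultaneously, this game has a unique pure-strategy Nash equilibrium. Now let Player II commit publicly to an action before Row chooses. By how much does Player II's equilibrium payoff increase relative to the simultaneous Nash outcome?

Row best-responds to each possible Player II move:
- c1: BR = C, leader payoff 9.
- c2: BR = B, leader payoff 3.
- c3: BR = A, leader payoff 7.
Player II's induced payoffs are 9, 3, 7, so Player II commits to c1. Subgame-perfect outcome: (C, c1) with payoffs (12, 9).
Now find the simultaneous Nash equilibrium.
Row's best replies: c1→C; c2→B; c3→A.
Player II's best replies: A→c3; B→c1; C→c3; D→c1.
Only (A, c3) has each player best-responding; Nash payoffs (12, 7).
Player II's commitment gain: 9 − 7 = 2.

2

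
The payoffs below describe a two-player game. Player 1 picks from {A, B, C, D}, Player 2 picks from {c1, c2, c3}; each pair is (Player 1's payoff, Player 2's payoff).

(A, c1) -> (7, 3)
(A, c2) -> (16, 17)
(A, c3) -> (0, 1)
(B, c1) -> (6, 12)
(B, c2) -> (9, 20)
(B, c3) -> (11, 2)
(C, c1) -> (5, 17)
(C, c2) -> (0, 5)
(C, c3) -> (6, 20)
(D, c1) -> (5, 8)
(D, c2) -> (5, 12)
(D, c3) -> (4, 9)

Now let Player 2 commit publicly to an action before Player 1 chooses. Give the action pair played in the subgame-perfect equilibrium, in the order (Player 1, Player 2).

Solve by backward induction (Player 2 leads).
- c1: BR = A, leader payoff 3.
- c2: BR = A, leader payoff 17.
- c3: BR = B, leader payoff 2.
Among 3, 17, 2, the best is 17 at c2. Subgame-perfect outcome: (A, c2) with payoffs (16, 17).

(A, c2)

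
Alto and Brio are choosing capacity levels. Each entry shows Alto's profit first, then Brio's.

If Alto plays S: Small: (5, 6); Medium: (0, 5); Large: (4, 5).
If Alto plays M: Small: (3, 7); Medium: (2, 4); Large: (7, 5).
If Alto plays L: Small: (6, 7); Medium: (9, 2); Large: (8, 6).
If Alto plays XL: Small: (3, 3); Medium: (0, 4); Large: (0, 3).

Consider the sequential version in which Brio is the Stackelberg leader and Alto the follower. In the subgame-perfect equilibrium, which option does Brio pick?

Solve by backward induction (Brio leads).
- Small: Alto compares 5, 3, 6, 3 and picks L; Brio would get 7.
- Medium: Alto compares 0, 2, 9, 0 and picks L; Brio would get 2.
- Large: Alto compares 4, 7, 8, 0 and picks L; Brio would get 6.
Among 7, 2, 6, the best is 7 at Small. Subgame-perfect outcome: (L, Small) with payoffs (6, 7).

Small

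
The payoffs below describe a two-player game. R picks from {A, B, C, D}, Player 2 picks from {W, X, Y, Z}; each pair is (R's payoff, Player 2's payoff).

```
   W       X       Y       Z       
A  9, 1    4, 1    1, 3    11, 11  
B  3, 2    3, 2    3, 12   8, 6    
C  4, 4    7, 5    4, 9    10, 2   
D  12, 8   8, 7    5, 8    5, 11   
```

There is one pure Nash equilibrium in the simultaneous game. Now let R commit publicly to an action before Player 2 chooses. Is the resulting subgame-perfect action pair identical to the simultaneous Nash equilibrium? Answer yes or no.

yes

Work backward from Player 2's decision.
- A → Player 2 plays Z (best of 1, 1, 3, 11); R gets 11.
- B → Player 2 plays Y (best of 2, 2, 12, 6); R gets 3.
- C → Player 2 plays Y (best of 4, 5, 9, 2); R gets 4.
- D → Player 2 plays Z (best of 8, 7, 8, 11); R gets 5.
Among 11, 3, 4, 5, the best is 11 at A. Subgame-perfect outcome: (A, Z) with payoffs (11, 11).
For the simultaneous game, intersect best replies.
R's best replies: W→D; X→D; Y→D; Z→A.
Player 2's best replies: A→Z; B→Y; C→Y; D→Z.
The unique mutual best reply is (A, Z), giving (11, 11).
Sequential outcome (A, Z) coincides with the Nash profile (A, Z).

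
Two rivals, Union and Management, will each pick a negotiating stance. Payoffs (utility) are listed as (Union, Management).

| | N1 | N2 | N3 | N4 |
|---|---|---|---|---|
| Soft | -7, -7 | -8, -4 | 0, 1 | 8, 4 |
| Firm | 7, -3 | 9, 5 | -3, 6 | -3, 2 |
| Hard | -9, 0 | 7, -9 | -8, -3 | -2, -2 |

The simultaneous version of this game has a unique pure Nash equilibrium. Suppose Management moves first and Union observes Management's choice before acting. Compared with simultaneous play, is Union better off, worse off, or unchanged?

Union best-responds to each possible Management move:
- N1: Union compares -7, 7, -9 and picks Firm; Management would get -3.
- N2: Union compares -8, 9, 7 and picks Firm; Management would get 5.
- N3: Union compares 0, -3, -8 and picks Soft; Management would get 1.
- N4: Union compares 8, -3, -2 and picks Soft; Management would get 4.
Among -3, 5, 1, 4, the best is 5 at N2. Subgame-perfect outcome: (Firm, N2) with payoffs (9, 5).
Now find the simultaneous Nash equilibrium.
Union's best replies: N1→Firm; N2→Firm; N3→Soft; N4→Soft.
Management's best replies: Soft→N4; Firm→N3; Hard→N1.
Only (Soft, N4) has each player best-responding; Nash payoffs (8, 4).
Union earns 9 sequentially versus 8 at the Nash outcome: better off.

better off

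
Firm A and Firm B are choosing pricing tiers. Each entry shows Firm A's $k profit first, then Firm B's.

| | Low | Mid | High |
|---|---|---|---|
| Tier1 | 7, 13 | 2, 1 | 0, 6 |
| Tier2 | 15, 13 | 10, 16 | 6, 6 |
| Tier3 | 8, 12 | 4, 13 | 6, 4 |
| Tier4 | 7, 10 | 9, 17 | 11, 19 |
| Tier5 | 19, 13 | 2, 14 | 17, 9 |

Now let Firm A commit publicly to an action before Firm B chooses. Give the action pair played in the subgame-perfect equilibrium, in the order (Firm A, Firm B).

(Tier4, High)

Firm B best-responds to each possible Firm A move:
- Tier1 → Firm B plays Low (best of 13, 1, 6); Firm A gets 7.
- Tier2 → Firm B plays Mid (best of 13, 16, 6); Firm A gets 10.
- Tier3 → Firm B plays Mid (best of 12, 13, 4); Firm A gets 4.
- Tier4 → Firm B plays High (best of 10, 17, 19); Firm A gets 11.
- Tier5 → Firm B plays Mid (best of 13, 14, 9); Firm A gets 2.
Firm A's induced payoffs are 7, 10, 4, 11, 2, so Firm A commits to Tier4. Subgame-perfect outcome: (Tier4, High) with payoffs (11, 19).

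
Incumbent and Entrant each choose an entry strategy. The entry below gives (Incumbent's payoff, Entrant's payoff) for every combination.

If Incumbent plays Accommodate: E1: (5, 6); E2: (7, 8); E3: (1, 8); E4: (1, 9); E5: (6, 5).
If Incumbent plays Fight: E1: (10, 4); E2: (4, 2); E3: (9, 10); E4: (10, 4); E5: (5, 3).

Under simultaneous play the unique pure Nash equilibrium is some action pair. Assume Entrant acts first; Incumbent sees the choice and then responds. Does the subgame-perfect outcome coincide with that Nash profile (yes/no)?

yes

Solve by backward induction (Entrant leads).
- E1 → Incumbent plays Fight (best of 5, 10); Entrant gets 4.
- E2 → Incumbent plays Accommodate (best of 7, 4); Entrant gets 8.
- E3 → Incumbent plays Fight (best of 1, 9); Entrant gets 10.
- E4 → Incumbent plays Fight (best of 1, 10); Entrant gets 4.
- E5 → Incumbent plays Accommodate (best of 6, 5); Entrant gets 5.
Among 4, 8, 10, 4, 5, the best is 10 at E3. Subgame-perfect outcome: (Fight, E3) with payoffs (9, 10).
Under simultaneous play:
Incumbent's best replies: E1→Fight; E2→Accommodate; E3→Fight; E4→Fight; E5→Accommodate.
Entrant's best replies: Accommodate→E4; Fight→E3.
The unique mutual best reply is (Fight, E3), giving (9, 10).
Sequential outcome (Fight, E3) coincides with the Nash profile (Fight, E3).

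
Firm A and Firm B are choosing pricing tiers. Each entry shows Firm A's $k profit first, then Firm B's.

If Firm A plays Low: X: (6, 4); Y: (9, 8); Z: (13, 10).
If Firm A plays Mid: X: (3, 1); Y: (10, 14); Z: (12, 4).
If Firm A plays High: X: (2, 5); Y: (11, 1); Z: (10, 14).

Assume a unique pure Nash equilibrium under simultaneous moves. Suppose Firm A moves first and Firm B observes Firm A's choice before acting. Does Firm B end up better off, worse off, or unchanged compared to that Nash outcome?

Backward induction with Firm A moving first.
- Low: Firm B compares 4, 8, 10 and picks Z; Firm A would get 13.
- Mid: Firm B compares 1, 14, 4 and picks Y; Firm A would get 10.
- High: Firm B compares 5, 1, 14 and picks Z; Firm A would get 10.
Maximizing over 13, 10, 10, Firm A chooses Low. Subgame-perfect outcome: (Low, Z) with payoffs (13, 10).
Now find the simultaneous Nash equilibrium.
Firm A's best replies: X→Low; Y→High; Z→Low.
Firm B's best replies: Low→Z; Mid→Y; High→Z.
Only (Low, Z) has each player best-responding; Nash payoffs (13, 10).
Firm B earns 10 sequentially versus 10 at the Nash outcome: unchanged.

unchanged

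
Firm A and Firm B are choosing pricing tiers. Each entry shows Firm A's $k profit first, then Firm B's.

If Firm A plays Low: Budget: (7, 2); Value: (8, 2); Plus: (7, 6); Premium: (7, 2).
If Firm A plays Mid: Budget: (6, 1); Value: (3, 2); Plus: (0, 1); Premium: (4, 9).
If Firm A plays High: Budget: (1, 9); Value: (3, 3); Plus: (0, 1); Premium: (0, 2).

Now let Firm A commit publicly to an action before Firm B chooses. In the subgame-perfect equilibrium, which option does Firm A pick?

Low

Solve by backward induction (Firm A leads).
- Low: BR = Plus, leader payoff 7.
- Mid: BR = Premium, leader payoff 4.
- High: BR = Budget, leader payoff 1.
Among 7, 4, 1, the best is 7 at Low. Subgame-perfect outcome: (Low, Plus) with payoffs (7, 6).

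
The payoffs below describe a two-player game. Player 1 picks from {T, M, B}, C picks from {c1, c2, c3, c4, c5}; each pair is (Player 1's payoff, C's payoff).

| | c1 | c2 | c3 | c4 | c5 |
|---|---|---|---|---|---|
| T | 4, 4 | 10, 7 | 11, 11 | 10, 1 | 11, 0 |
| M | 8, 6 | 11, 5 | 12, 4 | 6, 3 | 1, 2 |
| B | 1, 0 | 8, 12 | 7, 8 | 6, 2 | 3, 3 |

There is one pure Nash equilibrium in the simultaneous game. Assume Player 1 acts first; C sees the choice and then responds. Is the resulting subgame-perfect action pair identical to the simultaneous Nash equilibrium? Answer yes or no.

C best-responds to each possible Player 1 move:
- T: C compares 4, 7, 11, 1, 0 and picks c3; Player 1 would get 11.
- M: C compares 6, 5, 4, 3, 2 and picks c1; Player 1 would get 8.
- B: C compares 0, 12, 8, 2, 3 and picks c2; Player 1 would get 8.
Maximizing over 11, 8, 8, Player 1 chooses T. Subgame-perfect outcome: (T, c3) with payoffs (11, 11).
For the simultaneous game, intersect best replies.
Player 1's best replies: c1→M; c2→M; c3→M; c4→T; c5→T.
C's best replies: T→c3; M→c1; B→c2.
The unique mutual best reply is (M, c1), giving (8, 6).
Sequential outcome (T, c3) differs from the Nash profile (M, c1).

no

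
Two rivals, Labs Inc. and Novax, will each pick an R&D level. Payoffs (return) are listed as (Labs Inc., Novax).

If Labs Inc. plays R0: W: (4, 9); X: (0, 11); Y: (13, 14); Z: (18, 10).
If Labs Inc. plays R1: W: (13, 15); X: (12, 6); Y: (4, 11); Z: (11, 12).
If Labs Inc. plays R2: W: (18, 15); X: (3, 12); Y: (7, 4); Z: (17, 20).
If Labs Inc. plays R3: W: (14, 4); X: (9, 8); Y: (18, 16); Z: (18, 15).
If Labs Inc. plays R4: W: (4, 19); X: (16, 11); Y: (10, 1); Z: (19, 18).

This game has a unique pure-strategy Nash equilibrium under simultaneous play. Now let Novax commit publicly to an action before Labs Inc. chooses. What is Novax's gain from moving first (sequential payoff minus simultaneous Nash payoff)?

Work backward from Labs Inc.'s decision.
- W: BR = R2, leader payoff 15.
- X: BR = R4, leader payoff 11.
- Y: BR = R3, leader payoff 16.
- Z: BR = R4, leader payoff 18.
Novax's induced payoffs are 15, 11, 16, 18, so Novax commits to Z. Subgame-perfect outcome: (R4, Z) with payoffs (19, 18).
For the simultaneous game, intersect best replies.
Labs Inc.'s best replies: W→R2; X→R4; Y→R3; Z→R4.
Novax's best replies: R0→Y; R1→W; R2→Z; R3→Y; R4→W.
The unique mutual best reply is (R3, Y), giving (18, 16).
Novax's commitment gain: 18 − 16 = 2.

2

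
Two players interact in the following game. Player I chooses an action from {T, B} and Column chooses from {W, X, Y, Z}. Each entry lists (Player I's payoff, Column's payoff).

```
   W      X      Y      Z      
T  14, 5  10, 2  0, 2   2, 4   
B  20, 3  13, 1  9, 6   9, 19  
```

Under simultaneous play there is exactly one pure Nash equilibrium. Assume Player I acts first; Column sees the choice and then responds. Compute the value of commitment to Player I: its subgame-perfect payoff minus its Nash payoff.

Column best-responds to each possible Player I move:
- T → Column plays W (best of 5, 2, 2, 4); Player I gets 14.
- B → Column plays Z (best of 3, 1, 6, 19); Player I gets 9.
Maximizing over 14, 9, Player I chooses T. Subgame-perfect outcome: (T, W) with payoffs (14, 5).
Now find the simultaneous Nash equilibrium.
Player I's best replies: W→B; X→B; Y→B; Z→B.
Column's best replies: T→W; B→Z.
The unique mutual best reply is (B, Z), giving (9, 19).
Player I's commitment gain: 14 − 9 = 5.

5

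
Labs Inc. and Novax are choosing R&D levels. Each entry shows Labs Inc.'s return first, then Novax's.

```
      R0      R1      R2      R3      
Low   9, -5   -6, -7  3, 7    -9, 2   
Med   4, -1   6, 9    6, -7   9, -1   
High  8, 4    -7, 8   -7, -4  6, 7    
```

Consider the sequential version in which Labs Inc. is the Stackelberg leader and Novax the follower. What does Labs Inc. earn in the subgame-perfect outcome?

Novax best-responds to each possible Labs Inc. move:
- Low: BR = R2, leader payoff 3.
- Med: BR = R1, leader payoff 6.
- High: BR = R1, leader payoff -7.
Among 3, 6, -7, the best is 6 at Med. Subgame-perfect outcome: (Med, R1) with payoffs (6, 9).

6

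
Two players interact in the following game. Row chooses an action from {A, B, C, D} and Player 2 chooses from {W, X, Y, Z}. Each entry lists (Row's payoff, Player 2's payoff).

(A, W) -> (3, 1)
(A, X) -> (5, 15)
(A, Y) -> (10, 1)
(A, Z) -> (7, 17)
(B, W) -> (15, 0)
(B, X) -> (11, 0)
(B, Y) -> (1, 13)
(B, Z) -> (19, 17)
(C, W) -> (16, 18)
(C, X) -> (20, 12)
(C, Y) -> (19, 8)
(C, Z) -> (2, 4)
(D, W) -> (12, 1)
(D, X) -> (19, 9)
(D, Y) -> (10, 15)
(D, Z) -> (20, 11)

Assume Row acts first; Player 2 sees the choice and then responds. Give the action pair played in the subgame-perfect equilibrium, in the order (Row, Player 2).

(B, Z)

Solve by backward induction (Row leads).
- A → Player 2 plays Z (best of 1, 15, 1, 17); Row gets 7.
- B → Player 2 plays Z (best of 0, 0, 13, 17); Row gets 19.
- C → Player 2 plays W (best of 18, 12, 8, 4); Row gets 16.
- D → Player 2 plays Y (best of 1, 9, 15, 11); Row gets 10.
Maximizing over 7, 19, 16, 10, Row chooses B. Subgame-perfect outcome: (B, Z) with payoffs (19, 17).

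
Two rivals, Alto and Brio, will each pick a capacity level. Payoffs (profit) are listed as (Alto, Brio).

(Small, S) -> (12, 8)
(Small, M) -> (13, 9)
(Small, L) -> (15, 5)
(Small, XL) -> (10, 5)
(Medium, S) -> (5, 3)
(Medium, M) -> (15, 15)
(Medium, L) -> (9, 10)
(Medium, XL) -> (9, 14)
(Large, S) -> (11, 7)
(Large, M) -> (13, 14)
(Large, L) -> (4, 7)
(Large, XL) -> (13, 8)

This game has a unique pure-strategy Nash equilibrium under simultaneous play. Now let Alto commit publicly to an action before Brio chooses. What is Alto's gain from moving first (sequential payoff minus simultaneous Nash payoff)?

0

Work backward from Brio's decision.
- Small → Brio plays M (best of 8, 9, 5, 5); Alto gets 13.
- Medium → Brio plays M (best of 3, 15, 10, 14); Alto gets 15.
- Large → Brio plays M (best of 7, 14, 7, 8); Alto gets 13.
Among 13, 15, 13, the best is 15 at Medium. Subgame-perfect outcome: (Medium, M) with payoffs (15, 15).
For the simultaneous game, intersect best replies.
Alto's best replies: S→Small; M→Medium; L→Small; XL→Large.
Brio's best replies: Small→M; Medium→M; Large→M.
The unique mutual best reply is (Medium, M), giving (15, 15).
Alto's commitment gain: 15 − 15 = 0.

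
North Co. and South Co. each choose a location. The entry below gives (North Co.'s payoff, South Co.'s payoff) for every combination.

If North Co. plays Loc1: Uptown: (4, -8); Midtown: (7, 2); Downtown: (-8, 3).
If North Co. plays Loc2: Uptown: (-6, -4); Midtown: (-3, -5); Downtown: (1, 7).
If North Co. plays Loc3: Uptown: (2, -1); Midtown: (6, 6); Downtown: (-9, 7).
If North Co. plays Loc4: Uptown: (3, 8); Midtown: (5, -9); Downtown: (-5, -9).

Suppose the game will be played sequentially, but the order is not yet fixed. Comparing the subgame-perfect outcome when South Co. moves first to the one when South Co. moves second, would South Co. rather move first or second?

If North Co. leads: South Co.'s best replies are Loc1→Downtown, Loc2→Downtown, Loc3→Downtown, Loc4→Uptown; North Co.'s induced payoffs -8, 1, -9, 3; outcome (Loc4, Uptown), payoffs (3, 8).
If South Co. leads: North Co.'s best replies are Uptown→Loc1, Midtown→Loc1, Downtown→Loc2; South Co.'s induced payoffs -8, 2, 7; outcome (Loc2, Downtown), payoffs (1, 7).
South Co. gets 7 moving first and 8 moving second, so South Co. prefers to move second.

second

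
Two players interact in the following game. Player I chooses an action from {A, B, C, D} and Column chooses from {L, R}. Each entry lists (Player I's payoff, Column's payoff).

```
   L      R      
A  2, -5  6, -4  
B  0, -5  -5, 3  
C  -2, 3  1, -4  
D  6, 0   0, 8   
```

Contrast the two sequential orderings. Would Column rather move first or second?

If Player I leads: Column's best replies are A→R, B→R, C→L, D→R; Player I's induced payoffs 6, -5, -2, 0; outcome (A, R), payoffs (6, -4).
If Column leads: Player I's best replies are L→D, R→A; Column's induced payoffs 0, -4; outcome (D, L), payoffs (6, 0).
Column gets 0 moving first and -4 moving second, so Column prefers to move first.

first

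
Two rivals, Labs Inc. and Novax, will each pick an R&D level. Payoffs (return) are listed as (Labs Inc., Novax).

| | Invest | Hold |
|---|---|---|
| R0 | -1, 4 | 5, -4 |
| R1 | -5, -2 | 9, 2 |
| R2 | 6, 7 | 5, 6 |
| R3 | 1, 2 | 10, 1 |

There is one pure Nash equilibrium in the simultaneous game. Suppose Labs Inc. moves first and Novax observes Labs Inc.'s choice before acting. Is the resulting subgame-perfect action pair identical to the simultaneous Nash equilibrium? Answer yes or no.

Work backward from Novax's decision.
- R0: BR = Invest, leader payoff -1.
- R1: BR = Hold, leader payoff 9.
- R2: BR = Invest, leader payoff 6.
- R3: BR = Invest, leader payoff 1.
Labs Inc.'s induced payoffs are -1, 9, 6, 1, so Labs Inc. commits to R1. Subgame-perfect outcome: (R1, Hold) with payoffs (9, 2).
Now find the simultaneous Nash equilibrium.
Labs Inc.'s best replies: Invest→R2; Hold→R3.
Novax's best replies: R0→Invest; R1→Hold; R2→Invest; R3→Invest.
Only (R2, Invest) has each player best-responding; Nash payoffs (6, 7).
Sequential outcome (R1, Hold) differs from the Nash profile (R2, Invest).

no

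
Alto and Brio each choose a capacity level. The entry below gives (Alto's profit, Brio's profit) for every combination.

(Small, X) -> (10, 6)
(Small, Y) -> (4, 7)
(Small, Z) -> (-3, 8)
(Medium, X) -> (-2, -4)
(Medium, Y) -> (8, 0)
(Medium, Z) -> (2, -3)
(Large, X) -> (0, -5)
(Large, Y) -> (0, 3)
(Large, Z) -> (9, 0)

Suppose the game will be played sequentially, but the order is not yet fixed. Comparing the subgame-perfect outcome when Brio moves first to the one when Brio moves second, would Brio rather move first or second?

first

If Alto leads: Brio's best replies are Small→Z, Medium→Y, Large→Y; Alto's induced payoffs -3, 8, 0; outcome (Medium, Y), payoffs (8, 0).
If Brio leads: Alto's best replies are X→Small, Y→Medium, Z→Large; Brio's induced payoffs 6, 0, 0; outcome (Small, X), payoffs (10, 6).
Brio gets 6 moving first and 0 moving second, so Brio prefers to move first.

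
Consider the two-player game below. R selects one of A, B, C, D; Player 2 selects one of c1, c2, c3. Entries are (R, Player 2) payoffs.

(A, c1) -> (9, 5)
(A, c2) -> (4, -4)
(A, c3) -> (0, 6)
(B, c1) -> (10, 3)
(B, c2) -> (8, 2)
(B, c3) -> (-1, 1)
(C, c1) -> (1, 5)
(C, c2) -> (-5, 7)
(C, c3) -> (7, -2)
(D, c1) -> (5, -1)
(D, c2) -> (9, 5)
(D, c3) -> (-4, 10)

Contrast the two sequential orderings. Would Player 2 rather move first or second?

first

If R leads: Player 2's best replies are A→c3, B→c1, C→c2, D→c3; R's induced payoffs 0, 10, -5, -4; outcome (B, c1), payoffs (10, 3).
If Player 2 leads: R's best replies are c1→B, c2→D, c3→C; Player 2's induced payoffs 3, 5, -2; outcome (D, c2), payoffs (9, 5).
Player 2 gets 5 moving first and 3 moving second, so Player 2 prefers to move first.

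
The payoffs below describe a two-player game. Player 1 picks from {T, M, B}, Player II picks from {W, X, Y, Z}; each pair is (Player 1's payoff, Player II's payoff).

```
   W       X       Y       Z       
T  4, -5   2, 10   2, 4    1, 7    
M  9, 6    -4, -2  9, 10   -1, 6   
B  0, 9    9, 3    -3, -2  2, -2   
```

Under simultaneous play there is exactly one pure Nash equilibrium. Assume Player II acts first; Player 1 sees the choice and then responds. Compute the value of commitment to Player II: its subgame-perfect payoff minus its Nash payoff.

Backward induction with Player II moving first.
- W: Player 1 compares 4, 9, 0 and picks M; Player II would get 6.
- X: Player 1 compares 2, -4, 9 and picks B; Player II would get 3.
- Y: Player 1 compares 2, 9, -3 and picks M; Player II would get 10.
- Z: Player 1 compares 1, -1, 2 and picks B; Player II would get -2.
Maximizing over 6, 3, 10, -2, Player II chooses Y. Subgame-perfect outcome: (M, Y) with payoffs (9, 10).
Under simultaneous play:
Player 1's best replies: W→M; X→B; Y→M; Z→B.
Player II's best replies: T→X; M→Y; B→W.
Only (M, Y) has each player best-responding; Nash payoffs (9, 10).
Player II's commitment gain: 10 − 10 = 0.

0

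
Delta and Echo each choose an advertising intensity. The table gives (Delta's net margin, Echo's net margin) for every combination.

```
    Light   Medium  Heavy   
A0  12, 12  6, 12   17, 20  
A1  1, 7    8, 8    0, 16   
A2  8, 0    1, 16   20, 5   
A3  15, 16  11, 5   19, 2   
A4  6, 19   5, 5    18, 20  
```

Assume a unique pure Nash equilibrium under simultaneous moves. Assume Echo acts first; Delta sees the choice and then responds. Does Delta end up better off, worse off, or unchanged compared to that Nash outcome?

unchanged

Solve by backward induction (Echo leads).
- Light: Delta compares 12, 1, 8, 15, 6 and picks A3; Echo would get 16.
- Medium: Delta compares 6, 8, 1, 11, 5 and picks A3; Echo would get 5.
- Heavy: Delta compares 17, 0, 20, 19, 18 and picks A2; Echo would get 5.
Among 16, 5, 5, the best is 16 at Light. Subgame-perfect outcome: (A3, Light) with payoffs (15, 16).
Now find the simultaneous Nash equilibrium.
Delta's best replies: Light→A3; Medium→A3; Heavy→A2.
Echo's best replies: A0→Heavy; A1→Heavy; A2→Medium; A3→Light; A4→Heavy.
The unique mutual best reply is (A3, Light), giving (15, 16).
Delta earns 15 sequentially versus 15 at the Nash outcome: unchanged.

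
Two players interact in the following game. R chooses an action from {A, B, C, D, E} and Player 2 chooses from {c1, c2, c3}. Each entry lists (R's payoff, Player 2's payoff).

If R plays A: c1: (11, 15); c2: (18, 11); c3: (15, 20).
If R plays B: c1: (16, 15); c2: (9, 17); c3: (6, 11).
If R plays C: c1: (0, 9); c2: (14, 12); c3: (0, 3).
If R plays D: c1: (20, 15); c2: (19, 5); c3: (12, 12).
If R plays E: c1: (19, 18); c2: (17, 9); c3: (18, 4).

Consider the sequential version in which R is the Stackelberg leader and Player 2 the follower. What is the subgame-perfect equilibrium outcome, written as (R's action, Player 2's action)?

Solve by backward induction (R leads).
- A: Player 2 compares 15, 11, 20 and picks c3; R would get 15.
- B: Player 2 compares 15, 17, 11 and picks c2; R would get 9.
- C: Player 2 compares 9, 12, 3 and picks c2; R would get 14.
- D: Player 2 compares 15, 5, 12 and picks c1; R would get 20.
- E: Player 2 compares 18, 9, 4 and picks c1; R would get 19.
Among 15, 9, 14, 20, 19, the best is 20 at D. Subgame-perfect outcome: (D, c1) with payoffs (20, 15).

(D, c1)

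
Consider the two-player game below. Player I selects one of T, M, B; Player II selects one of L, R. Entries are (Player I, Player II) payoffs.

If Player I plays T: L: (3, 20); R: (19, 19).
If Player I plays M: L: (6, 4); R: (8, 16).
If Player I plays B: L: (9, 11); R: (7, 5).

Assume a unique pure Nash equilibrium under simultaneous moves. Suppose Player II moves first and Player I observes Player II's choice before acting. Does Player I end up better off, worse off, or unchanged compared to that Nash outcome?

Player I best-responds to each possible Player II move:
- L: Player I compares 3, 6, 9 and picks B; Player II would get 11.
- R: Player I compares 19, 8, 7 and picks T; Player II would get 19.
Maximizing over 11, 19, Player II chooses R. Subgame-perfect outcome: (T, R) with payoffs (19, 19).
Now find the simultaneous Nash equilibrium.
Player I's best replies: L→B; R→T.
Player II's best replies: T→L; M→R; B→L.
The unique mutual best reply is (B, L), giving (9, 11).
Player I earns 19 sequentially versus 9 at the Nash outcome: better off.

better off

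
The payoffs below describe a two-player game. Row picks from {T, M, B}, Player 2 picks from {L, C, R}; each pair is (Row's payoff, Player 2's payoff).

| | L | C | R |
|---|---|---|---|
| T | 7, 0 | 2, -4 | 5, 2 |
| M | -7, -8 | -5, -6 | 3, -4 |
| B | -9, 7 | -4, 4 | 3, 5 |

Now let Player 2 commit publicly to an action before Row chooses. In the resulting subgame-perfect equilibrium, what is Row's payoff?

Work backward from Row's decision.
- L: BR = T, leader payoff 0.
- C: BR = T, leader payoff -4.
- R: BR = T, leader payoff 2.
Among 0, -4, 2, the best is 2 at R. Subgame-perfect outcome: (T, R) with payoffs (5, 2).

5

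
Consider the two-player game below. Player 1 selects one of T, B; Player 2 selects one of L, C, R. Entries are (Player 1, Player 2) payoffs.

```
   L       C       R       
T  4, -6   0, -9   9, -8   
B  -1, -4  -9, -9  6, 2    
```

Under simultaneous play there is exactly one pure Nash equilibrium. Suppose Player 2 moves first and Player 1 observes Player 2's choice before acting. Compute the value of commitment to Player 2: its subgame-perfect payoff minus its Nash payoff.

0

Player 1 best-responds to each possible Player 2 move:
- L: Player 1 compares 4, -1 and picks T; Player 2 would get -6.
- C: Player 1 compares 0, -9 and picks T; Player 2 would get -9.
- R: Player 1 compares 9, 6 and picks T; Player 2 would get -8.
Among -6, -9, -8, the best is -6 at L. Subgame-perfect outcome: (T, L) with payoffs (4, -6).
Under simultaneous play:
Player 1's best replies: L→T; C→T; R→T.
Player 2's best replies: T→L; B→R.
Only (T, L) has each player best-responding; Nash payoffs (4, -6).
Player 2's commitment gain: -6 − -6 = 0.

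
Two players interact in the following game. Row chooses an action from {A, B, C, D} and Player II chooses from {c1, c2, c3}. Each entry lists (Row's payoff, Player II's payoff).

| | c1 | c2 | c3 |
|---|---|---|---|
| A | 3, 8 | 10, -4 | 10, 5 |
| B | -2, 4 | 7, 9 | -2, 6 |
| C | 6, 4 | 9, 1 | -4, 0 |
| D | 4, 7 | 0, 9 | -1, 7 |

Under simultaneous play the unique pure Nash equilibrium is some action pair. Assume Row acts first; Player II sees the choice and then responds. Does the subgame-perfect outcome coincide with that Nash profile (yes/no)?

no

Solve by backward induction (Row leads).
- A: BR = c1, leader payoff 3.
- B: BR = c2, leader payoff 7.
- C: BR = c1, leader payoff 6.
- D: BR = c2, leader payoff 0.
Among 3, 7, 6, 0, the best is 7 at B. Subgame-perfect outcome: (B, c2) with payoffs (7, 9).
Under simultaneous play:
Row's best replies: c1→C; c2→A; c3→A.
Player II's best replies: A→c1; B→c2; C→c1; D→c2.
The unique mutual best reply is (C, c1), giving (6, 4).
Sequential outcome (B, c2) differs from the Nash profile (C, c1).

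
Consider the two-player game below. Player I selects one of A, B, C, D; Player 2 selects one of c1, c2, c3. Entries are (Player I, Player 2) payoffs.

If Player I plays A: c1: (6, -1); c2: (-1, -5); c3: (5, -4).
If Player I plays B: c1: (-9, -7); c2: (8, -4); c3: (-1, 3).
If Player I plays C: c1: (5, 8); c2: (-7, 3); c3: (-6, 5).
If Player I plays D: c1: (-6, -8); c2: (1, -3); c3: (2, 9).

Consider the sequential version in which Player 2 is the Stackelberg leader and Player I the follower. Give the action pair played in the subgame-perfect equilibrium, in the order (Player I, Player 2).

(A, c1)

Player I best-responds to each possible Player 2 move:
- c1 → Player I plays A (best of 6, -9, 5, -6); Player 2 gets -1.
- c2 → Player I plays B (best of -1, 8, -7, 1); Player 2 gets -4.
- c3 → Player I plays A (best of 5, -1, -6, 2); Player 2 gets -4.
Maximizing over -1, -4, -4, Player 2 chooses c1. Subgame-perfect outcome: (A, c1) with payoffs (6, -1).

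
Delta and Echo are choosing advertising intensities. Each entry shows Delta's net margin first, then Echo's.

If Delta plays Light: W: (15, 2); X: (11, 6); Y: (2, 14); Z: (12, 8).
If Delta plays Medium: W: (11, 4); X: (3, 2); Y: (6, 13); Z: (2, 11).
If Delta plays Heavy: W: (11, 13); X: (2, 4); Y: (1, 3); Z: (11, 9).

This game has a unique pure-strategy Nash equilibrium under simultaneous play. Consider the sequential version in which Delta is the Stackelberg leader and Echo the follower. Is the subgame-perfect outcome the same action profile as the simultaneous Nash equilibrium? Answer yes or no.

no

Backward induction with Delta moving first.
- Light → Echo plays Y (best of 2, 6, 14, 8); Delta gets 2.
- Medium → Echo plays Y (best of 4, 2, 13, 11); Delta gets 6.
- Heavy → Echo plays W (best of 13, 4, 3, 9); Delta gets 11.
Among 2, 6, 11, the best is 11 at Heavy. Subgame-perfect outcome: (Heavy, W) with payoffs (11, 13).
Under simultaneous play:
Delta's best replies: W→Light; X→Light; Y→Medium; Z→Light.
Echo's best replies: Light→Y; Medium→Y; Heavy→W.
Only (Medium, Y) has each player best-responding; Nash payoffs (6, 13).
Sequential outcome (Heavy, W) differs from the Nash profile (Medium, Y).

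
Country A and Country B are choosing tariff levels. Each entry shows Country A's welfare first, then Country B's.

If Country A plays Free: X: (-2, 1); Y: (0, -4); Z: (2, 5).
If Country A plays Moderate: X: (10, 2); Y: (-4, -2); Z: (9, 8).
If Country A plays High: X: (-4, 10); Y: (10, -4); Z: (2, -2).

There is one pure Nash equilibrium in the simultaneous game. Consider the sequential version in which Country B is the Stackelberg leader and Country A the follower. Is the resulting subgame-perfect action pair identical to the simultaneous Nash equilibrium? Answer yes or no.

yes

Country A best-responds to each possible Country B move:
- X: BR = Moderate, leader payoff 2.
- Y: BR = High, leader payoff -4.
- Z: BR = Moderate, leader payoff 8.
Among 2, -4, 8, the best is 8 at Z. Subgame-perfect outcome: (Moderate, Z) with payoffs (9, 8).
For the simultaneous game, intersect best replies.
Country A's best replies: X→Moderate; Y→High; Z→Moderate.
Country B's best replies: Free→Z; Moderate→Z; High→X.
The unique mutual best reply is (Moderate, Z), giving (9, 8).
Sequential outcome (Moderate, Z) coincides with the Nash profile (Moderate, Z).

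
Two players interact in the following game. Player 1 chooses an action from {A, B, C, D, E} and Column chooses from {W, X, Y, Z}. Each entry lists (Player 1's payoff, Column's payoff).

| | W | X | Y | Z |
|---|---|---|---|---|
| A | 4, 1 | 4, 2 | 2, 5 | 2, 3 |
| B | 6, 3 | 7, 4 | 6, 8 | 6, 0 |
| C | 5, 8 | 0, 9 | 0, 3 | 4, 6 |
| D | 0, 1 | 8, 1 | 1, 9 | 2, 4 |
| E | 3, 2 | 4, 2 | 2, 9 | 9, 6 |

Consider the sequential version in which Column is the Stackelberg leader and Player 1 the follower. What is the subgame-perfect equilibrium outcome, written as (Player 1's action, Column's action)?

Work backward from Player 1's decision.
- W → Player 1 plays B (best of 4, 6, 5, 0, 3); Column gets 3.
- X → Player 1 plays D (best of 4, 7, 0, 8, 4); Column gets 1.
- Y → Player 1 plays B (best of 2, 6, 0, 1, 2); Column gets 8.
- Z → Player 1 plays E (best of 2, 6, 4, 2, 9); Column gets 6.
Among 3, 1, 8, 6, the best is 8 at Y. Subgame-perfect outcome: (B, Y) with payoffs (6, 8).

(B, Y)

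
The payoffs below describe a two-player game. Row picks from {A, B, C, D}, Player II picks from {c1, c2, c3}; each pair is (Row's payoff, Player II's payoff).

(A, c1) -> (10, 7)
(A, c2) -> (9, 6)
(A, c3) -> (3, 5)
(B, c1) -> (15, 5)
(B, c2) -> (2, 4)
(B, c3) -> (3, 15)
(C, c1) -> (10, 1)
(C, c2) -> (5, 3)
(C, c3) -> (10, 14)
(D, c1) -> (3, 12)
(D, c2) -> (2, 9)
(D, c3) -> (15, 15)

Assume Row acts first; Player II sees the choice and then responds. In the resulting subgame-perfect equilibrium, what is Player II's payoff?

Backward induction with Row moving first.
- A: BR = c1, leader payoff 10.
- B: BR = c3, leader payoff 3.
- C: BR = c3, leader payoff 10.
- D: BR = c3, leader payoff 15.
Among 10, 3, 10, 15, the best is 15 at D. Subgame-perfect outcome: (D, c3) with payoffs (15, 15).

15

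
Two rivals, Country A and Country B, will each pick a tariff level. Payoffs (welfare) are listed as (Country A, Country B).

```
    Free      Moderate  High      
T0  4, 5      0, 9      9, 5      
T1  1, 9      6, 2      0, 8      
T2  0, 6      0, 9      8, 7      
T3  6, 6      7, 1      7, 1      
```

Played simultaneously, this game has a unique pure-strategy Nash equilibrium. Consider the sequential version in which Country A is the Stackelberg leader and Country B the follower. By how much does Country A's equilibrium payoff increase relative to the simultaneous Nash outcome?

Work backward from Country B's decision.
- T0: BR = Moderate, leader payoff 0.
- T1: BR = Free, leader payoff 1.
- T2: BR = Moderate, leader payoff 0.
- T3: BR = Free, leader payoff 6.
Among 0, 1, 0, 6, the best is 6 at T3. Subgame-perfect outcome: (T3, Free) with payoffs (6, 6).
Under simultaneous play:
Country A's best replies: Free→T3; Moderate→T3; High→T0.
Country B's best replies: T0→Moderate; T1→Free; T2→Moderate; T3→Free.
The unique mutual best reply is (T3, Free), giving (6, 6).
Country A's commitment gain: 6 − 6 = 0.

0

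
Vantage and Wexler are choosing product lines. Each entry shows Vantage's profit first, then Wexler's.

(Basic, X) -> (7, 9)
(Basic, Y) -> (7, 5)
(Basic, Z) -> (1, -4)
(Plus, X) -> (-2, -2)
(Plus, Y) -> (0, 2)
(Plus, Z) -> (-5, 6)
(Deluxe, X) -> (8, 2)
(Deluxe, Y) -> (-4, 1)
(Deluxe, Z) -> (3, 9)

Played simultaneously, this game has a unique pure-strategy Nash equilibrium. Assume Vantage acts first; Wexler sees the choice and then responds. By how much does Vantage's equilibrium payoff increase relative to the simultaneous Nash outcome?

4

Backward induction with Vantage moving first.
- Basic → Wexler plays X (best of 9, 5, -4); Vantage gets 7.
- Plus → Wexler plays Z (best of -2, 2, 6); Vantage gets -5.
- Deluxe → Wexler plays Z (best of 2, 1, 9); Vantage gets 3.
Among 7, -5, 3, the best is 7 at Basic. Subgame-perfect outcome: (Basic, X) with payoffs (7, 9).
Now find the simultaneous Nash equilibrium.
Vantage's best replies: X→Deluxe; Y→Basic; Z→Deluxe.
Wexler's best replies: Basic→X; Plus→Z; Deluxe→Z.
Only (Deluxe, Z) has each player best-responding; Nash payoffs (3, 9).
Vantage's commitment gain: 7 − 3 = 4.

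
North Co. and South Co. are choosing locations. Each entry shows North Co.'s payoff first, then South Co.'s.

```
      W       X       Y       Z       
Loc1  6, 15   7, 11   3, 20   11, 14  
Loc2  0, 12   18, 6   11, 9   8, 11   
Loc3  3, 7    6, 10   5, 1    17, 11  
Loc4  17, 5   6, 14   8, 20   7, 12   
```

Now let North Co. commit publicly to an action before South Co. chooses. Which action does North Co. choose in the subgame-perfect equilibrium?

Solve by backward induction (North Co. leads).
- Loc1 → South Co. plays Y (best of 15, 11, 20, 14); North Co. gets 3.
- Loc2 → South Co. plays W (best of 12, 6, 9, 11); North Co. gets 0.
- Loc3 → South Co. plays Z (best of 7, 10, 1, 11); North Co. gets 17.
- Loc4 → South Co. plays Y (best of 5, 14, 20, 12); North Co. gets 8.
North Co.'s induced payoffs are 3, 0, 17, 8, so North Co. commits to Loc3. Subgame-perfect outcome: (Loc3, Z) with payoffs (17, 11).

Loc3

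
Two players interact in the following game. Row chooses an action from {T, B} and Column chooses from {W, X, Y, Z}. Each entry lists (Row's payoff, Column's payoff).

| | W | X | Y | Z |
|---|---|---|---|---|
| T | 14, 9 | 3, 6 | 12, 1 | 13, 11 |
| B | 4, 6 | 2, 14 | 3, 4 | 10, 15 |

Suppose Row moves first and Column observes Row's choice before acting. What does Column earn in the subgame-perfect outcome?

11

Work backward from Column's decision.
- T: Column compares 9, 6, 1, 11 and picks Z; Row would get 13.
- B: Column compares 6, 14, 4, 15 and picks Z; Row would get 10.
Maximizing over 13, 10, Row chooses T. Subgame-perfect outcome: (T, Z) with payoffs (13, 11).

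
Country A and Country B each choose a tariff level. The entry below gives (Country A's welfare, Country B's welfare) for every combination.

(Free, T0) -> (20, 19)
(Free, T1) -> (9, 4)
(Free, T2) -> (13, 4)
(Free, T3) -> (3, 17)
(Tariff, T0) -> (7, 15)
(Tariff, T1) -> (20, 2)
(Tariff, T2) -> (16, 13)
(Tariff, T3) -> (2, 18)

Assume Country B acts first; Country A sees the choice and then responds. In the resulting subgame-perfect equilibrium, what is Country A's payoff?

Country A best-responds to each possible Country B move:
- T0: BR = Free, leader payoff 19.
- T1: BR = Tariff, leader payoff 2.
- T2: BR = Tariff, leader payoff 13.
- T3: BR = Free, leader payoff 17.
Maximizing over 19, 2, 13, 17, Country B chooses T0. Subgame-perfect outcome: (Free, T0) with payoffs (20, 19).

20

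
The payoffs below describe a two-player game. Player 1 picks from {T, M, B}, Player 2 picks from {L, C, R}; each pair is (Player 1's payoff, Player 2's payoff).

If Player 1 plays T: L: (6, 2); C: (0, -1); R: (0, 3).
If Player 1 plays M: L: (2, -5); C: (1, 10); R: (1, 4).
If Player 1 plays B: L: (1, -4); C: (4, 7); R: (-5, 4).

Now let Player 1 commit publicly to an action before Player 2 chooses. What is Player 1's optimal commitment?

Backward induction with Player 1 moving first.
- T → Player 2 plays R (best of 2, -1, 3); Player 1 gets 0.
- M → Player 2 plays C (best of -5, 10, 4); Player 1 gets 1.
- B → Player 2 plays C (best of -4, 7, 4); Player 1 gets 4.
Player 1's induced payoffs are 0, 1, 4, so Player 1 commits to B. Subgame-perfect outcome: (B, C) with payoffs (4, 7).

B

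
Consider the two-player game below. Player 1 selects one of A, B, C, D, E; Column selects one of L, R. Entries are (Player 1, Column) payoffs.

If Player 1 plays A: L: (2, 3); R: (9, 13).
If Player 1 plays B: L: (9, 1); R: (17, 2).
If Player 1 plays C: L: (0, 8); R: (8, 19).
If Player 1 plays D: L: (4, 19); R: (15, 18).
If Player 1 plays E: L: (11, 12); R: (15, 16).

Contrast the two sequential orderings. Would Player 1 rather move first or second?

first

If Player 1 leads: Column's best replies are A→R, B→R, C→R, D→L, E→R; Player 1's induced payoffs 9, 17, 8, 4, 15; outcome (B, R), payoffs (17, 2).
If Column leads: Player 1's best replies are L→E, R→B; Column's induced payoffs 12, 2; outcome (E, L), payoffs (11, 12).
Player 1 gets 17 moving first and 11 moving second, so Player 1 prefers to move first.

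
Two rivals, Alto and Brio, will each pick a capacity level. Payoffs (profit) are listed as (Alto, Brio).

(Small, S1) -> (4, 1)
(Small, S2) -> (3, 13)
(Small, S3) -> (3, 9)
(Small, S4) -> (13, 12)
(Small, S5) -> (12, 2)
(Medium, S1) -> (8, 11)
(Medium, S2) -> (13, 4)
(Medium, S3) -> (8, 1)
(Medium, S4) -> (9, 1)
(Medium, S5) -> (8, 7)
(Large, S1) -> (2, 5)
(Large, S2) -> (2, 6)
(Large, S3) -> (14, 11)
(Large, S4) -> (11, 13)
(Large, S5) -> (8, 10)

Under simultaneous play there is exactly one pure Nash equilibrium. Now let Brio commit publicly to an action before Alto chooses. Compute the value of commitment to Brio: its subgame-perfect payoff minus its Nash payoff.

1

Solve by backward induction (Brio leads).
- S1: BR = Medium, leader payoff 11.
- S2: BR = Medium, leader payoff 4.
- S3: BR = Large, leader payoff 11.
- S4: BR = Small, leader payoff 12.
- S5: BR = Small, leader payoff 2.
Brio's induced payoffs are 11, 4, 11, 12, 2, so Brio commits to S4. Subgame-perfect outcome: (Small, S4) with payoffs (13, 12).
Now find the simultaneous Nash equilibrium.
Alto's best replies: S1→Medium; S2→Medium; S3→Large; S4→Small; S5→Small.
Brio's best replies: Small→S2; Medium→S1; Large→S4.
The unique mutual best reply is (Medium, S1), giving (8, 11).
Brio's commitment gain: 12 − 11 = 1.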